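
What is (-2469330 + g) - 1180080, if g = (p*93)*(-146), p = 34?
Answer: -4111062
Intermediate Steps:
g = -461652 (g = (34*93)*(-146) = 3162*(-146) = -461652)
(-2469330 + g) - 1180080 = (-2469330 - 461652) - 1180080 = -2930982 - 1180080 = -4111062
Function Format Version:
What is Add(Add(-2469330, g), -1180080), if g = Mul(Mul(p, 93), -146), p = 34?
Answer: -4111062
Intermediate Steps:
g = -461652 (g = Mul(Mul(34, 93), -146) = Mul(3162, -146) = -461652)
Add(Add(-2469330, g), -1180080) = Add(Add(-2469330, -461652), -1180080) = Add(-2930982, -1180080) = -4111062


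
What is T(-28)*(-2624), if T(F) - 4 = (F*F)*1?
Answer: -2067712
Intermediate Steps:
T(F) = 4 + F**2 (T(F) = 4 + (F*F)*1 = 4 + F**2*1 = 4 + F**2)
T(-28)*(-2624) = (4 + (-28)**2)*(-2624) = (4 + 784)*(-2624) = 788*(-2624) = -2067712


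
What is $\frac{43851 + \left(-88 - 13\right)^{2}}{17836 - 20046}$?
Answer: $- \frac{27026}{1105} \approx -24.458$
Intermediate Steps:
$\frac{43851 + \left(-88 - 13\right)^{2}}{17836 - 20046} = \frac{43851 + \left(-101\right)^{2}}{-2210} = \left(43851 + 10201\right) \left(- \frac{1}{2210}\right) = 54052 \left(- \frac{1}{2210}\right) = - \frac{27026}{1105}$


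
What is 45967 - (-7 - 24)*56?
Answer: 47703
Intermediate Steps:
45967 - (-7 - 24)*56 = 45967 - (-31)*56 = 45967 - 1*(-1736) = 45967 + 1736 = 47703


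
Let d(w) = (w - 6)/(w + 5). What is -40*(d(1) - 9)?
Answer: 1180/3 ≈ 393.33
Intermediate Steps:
d(w) = (-6 + w)/(5 + w)
-40*(d(1) - 9) = -40*((-6 + 1)/(5 + 1) - 9) = -40*(-5/6 - 9) = -40*(-59/6) = 1180/3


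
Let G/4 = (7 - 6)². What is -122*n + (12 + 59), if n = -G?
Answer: 559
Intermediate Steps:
G = 4 (G = 4*(7 - 6)² = 4*1² = 4*1 = 4)
n = -4 (n = -1*4 = -4)
-122*n + (12 + 59) = -122*(-4) + (12 + 59) = 488 + 71 = 559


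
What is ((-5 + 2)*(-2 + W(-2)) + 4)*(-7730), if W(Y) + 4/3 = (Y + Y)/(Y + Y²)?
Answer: -154600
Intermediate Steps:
W(Y) = -4/3 + 2*Y/(Y + Y²) (W(Y) = -4/3 + (Y + Y)/(Y + Y²) = -4/3 + (2*Y)/(Y + Y²) = -4/3 + 2*Y/(Y + Y²))
((-5 + 2)*(-2 + W(-2)) + 4)*(-7730) = ((-5 + 2)*(-2 + 2*(1 - 2*(-2))/(3*(1 - 2))) + 4)*(-7730) = (-3*(-2 + (⅔)*(1 + 4)/(-1)) + 4)*(-7730) = (-3*(-2 + (⅔)*(-1)*5) + 4)*(-7730) = (-3*(-2 - 10/3) + 4)*(-7730) = (-3*(-16/3) + 4)*(-7730) = (16 + 4)*(-7730) = 20*(-7730) = -154600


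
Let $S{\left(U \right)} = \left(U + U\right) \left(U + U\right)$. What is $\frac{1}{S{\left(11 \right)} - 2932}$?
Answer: $- \frac{1}{2448} \approx -0.0004085$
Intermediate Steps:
$S{\left(U \right)} = 4 U^{2}$ ($S{\left(U \right)} = 2 U 2 U = 4 U^{2}$)
$\frac{1}{S{\left(11 \right)} - 2932} = \frac{1}{4 \cdot 11^{2} - 2932} = \frac{1}{4 \cdot 121 - 2932} = \frac{1}{484 - 2932} = \frac{1}{-2448} = - \frac{1}{2448}$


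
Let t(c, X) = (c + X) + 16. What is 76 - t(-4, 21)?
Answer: 43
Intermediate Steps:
t(c, X) = 16 + X + c (t(c, X) = (X + c) + 16 = 16 + X + c)
76 - t(-4, 21) = 76 - (16 + 21 - 4) = 76 - 1*33 = 76 - 33 = 43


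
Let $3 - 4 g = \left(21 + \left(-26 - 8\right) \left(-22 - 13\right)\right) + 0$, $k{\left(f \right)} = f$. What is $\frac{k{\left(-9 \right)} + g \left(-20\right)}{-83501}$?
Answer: $- \frac{6031}{83501} \approx -0.072227$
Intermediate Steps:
$g = -302$ ($g = \frac{3}{4} - \frac{\left(21 + \left(-26 - 8\right) \left(-22 - 13\right)\right) + 0}{4} = \frac{3}{4} - \frac{\left(21 - -1190\right) + 0}{4} = \frac{3}{4} - \frac{\left(21 + 1190\right) + 0}{4} = \frac{3}{4} - \frac{1211 + 0}{4} = \frac{3}{4} - \frac{1211}{4} = -302$)
$\frac{k{\left(-9 \right)} + g \left(-20\right)}{-83501} = \frac{-9 - -6040}{-83501} = \left(-9 + 6040\right) \left(- \frac{1}{83501}\right) = 6031 \left(- \frac{1}{83501}\right) = - \frac{6031}{83501}$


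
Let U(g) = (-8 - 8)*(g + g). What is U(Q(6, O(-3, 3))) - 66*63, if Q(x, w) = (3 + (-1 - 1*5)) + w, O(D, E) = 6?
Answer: -4254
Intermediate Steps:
Q(x, w) = -3 + w (Q(x, w) = (3 + (-1 - 5)) + w = (3 - 6) + w = -3 + w)
U(g) = -32*g
U(Q(6, O(-3, 3))) - 66*63 = -32*(-3 + 6) - 66*63 = -32*3 - 4158 = -96 - 4158 = -4254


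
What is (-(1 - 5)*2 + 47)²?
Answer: 3025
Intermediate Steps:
(-(1 - 5)*2 + 47)² = (-(-4)*2 + 47)² = (-1*(-8) + 47)² = (8 + 47)² = 55² = 3025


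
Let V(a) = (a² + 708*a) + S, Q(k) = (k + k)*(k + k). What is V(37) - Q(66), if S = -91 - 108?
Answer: 9942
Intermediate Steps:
S = -199
Q(k) = 4*k² (Q(k) = (2*k)*(2*k) = 4*k²)
V(a) = -199 + a² + 708*a (V(a) = (a² + 708*a) - 199 = -199 + a² + 708*a)
V(37) - Q(66) = (-199 + 37² + 708*37) - 4*66² = (-199 + 1369 + 26196) - 4*4356 = 27366 - 1*17424 = 27366 - 17424 = 9942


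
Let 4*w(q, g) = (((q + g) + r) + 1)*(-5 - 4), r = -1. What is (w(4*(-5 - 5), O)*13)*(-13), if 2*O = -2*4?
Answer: -16731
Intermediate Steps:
O = -4 (O = (-2*4)/2 = (1/2)*(-8) = -4)
w(q, g) = -9*g/4 - 9*q/4 (w(q, g) = ((((q + g) - 1) + 1)*(-5 - 4))/4 = ((((g + q) - 1) + 1)*(-9))/4 = (((-1 + g + q) + 1)*(-9))/4 = ((g + q)*(-9))/4 = (-9*g - 9*q)/4 = -9*g/4 - 9*q/4)
(w(4*(-5 - 5), O)*13)*(-13) = ((-9/4*(-4) - 9*(-5 - 5))*13)*(-13) = ((9 - 9*(-10))*13)*(-13) = ((9 - 9/4*(-40))*13)*(-13) = ((9 + 90)*13)*(-13) = (99*13)*(-13) = 1287*(-13) = -16731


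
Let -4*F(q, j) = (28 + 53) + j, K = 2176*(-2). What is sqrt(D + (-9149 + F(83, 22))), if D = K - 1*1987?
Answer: 3*I*sqrt(6895)/2 ≈ 124.55*I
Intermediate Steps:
K = -4352
F(q, j) = -81/4 - j/4 (F(q, j) = -((28 + 53) + j)/4 = -(81 + j)/4 = -81/4 - j/4)
D = -6339 (D = -4352 - 1*1987 = -4352 - 1987 = -6339)
sqrt(D + (-9149 + F(83, 22))) = sqrt(-6339 + (-9149 + (-81/4 - 1/4*22))) = sqrt(-6339 + (-9149 + (-81/4 - 11/2))) = sqrt(-6339 + (-9149 - 103/4)) = sqrt(-6339 - 36699/4) = sqrt(-62055/4) = 3*I*sqrt(6895)/2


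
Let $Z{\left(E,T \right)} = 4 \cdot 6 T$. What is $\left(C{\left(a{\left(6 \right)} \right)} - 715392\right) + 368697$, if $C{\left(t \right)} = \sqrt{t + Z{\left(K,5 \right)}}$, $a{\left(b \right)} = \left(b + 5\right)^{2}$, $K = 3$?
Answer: $-346695 + \sqrt{241} \approx -3.4668 \cdot 10^{5}$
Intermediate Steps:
$Z{\left(E,T \right)} = 24 T$
$a{\left(b \right)} = \left(5 + b\right)^{2}$
$C{\left(t \right)} = \sqrt{120 + t}$ ($C{\left(t \right)} = \sqrt{t + 24 \cdot 5} = \sqrt{t + 120} = \sqrt{120 + t}$)
$\left(C{\left(a{\left(6 \right)} \right)} - 715392\right) + 368697 = \left(\sqrt{120 + \left(5 + 6\right)^{2}} - 715392\right) + 368697 = \left(\sqrt{120 + 11^{2}} - 715392\right) + 368697 = \left(\sqrt{120 + 121} - 715392\right) + 368697 = \left(\sqrt{241} - 715392\right) + 368697 = \left(-715392 + \sqrt{241}\right) + 368697 = -346695 + \sqrt{241}$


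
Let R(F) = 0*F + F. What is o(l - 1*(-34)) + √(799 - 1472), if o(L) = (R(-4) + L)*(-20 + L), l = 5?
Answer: 665 + I*√673 ≈ 665.0 + 25.942*I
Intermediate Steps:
R(F) = F (R(F) = 0 + F = F)
o(L) = (-20 + L)*(-4 + L) (o(L) = (-4 + L)*(-20 + L) = (-20 + L)*(-4 + L))
o(l - 1*(-34)) + √(799 - 1472) = (80 + (5 - 1*(-34))² - 24*(5 - 1*(-34))) + √(799 - 1472) = (80 + (5 + 34)² - 24*(5 + 34)) + √(-673) = (80 + 39² - 24*39) + I*√673 = (80 + 1521 - 936) + I*√673 = 665 + I*√673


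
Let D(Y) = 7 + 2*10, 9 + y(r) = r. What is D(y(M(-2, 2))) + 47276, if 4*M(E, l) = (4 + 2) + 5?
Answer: 47303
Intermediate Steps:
M(E, l) = 11/4 (M(E, l) = ((4 + 2) + 5)/4 = (6 + 5)/4 = (¼)*11 = 11/4)
y(r) = -9 + r
D(Y) = 27 (D(Y) = 7 + 20 = 27)
D(y(M(-2, 2))) + 47276 = 27 + 47276 = 47303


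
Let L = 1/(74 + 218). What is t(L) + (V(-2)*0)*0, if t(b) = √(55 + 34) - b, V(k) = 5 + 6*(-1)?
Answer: -1/292 + √89 ≈ 9.4306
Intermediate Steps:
V(k) = -1 (V(k) = 5 - 6 = -1)
L = 1/292 ≈ 0.0034247
t(b) = √89 - b
t(L) + (V(-2)*0)*0 = (√89 - 1*1/292) - 1*0*0 = (√89 - 1/292) + 0*0 = (-1/292 + √89) + 0 = -1/292 + √89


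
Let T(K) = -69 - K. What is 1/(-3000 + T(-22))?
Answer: -1/3047 ≈ -0.00032819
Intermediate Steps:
1/(-3000 + T(-22)) = 1/(-3000 + (-69 - 1*(-22))) = 1/(-3000 + (-69 + 22)) = 1/(-3000 - 47) = 1/(-3047) = -1/3047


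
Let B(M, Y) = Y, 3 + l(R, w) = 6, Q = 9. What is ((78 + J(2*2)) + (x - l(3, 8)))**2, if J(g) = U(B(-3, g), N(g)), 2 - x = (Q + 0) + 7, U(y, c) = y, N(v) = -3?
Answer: 4225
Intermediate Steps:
l(R, w) = 3 (l(R, w) = -3 + 6 = 3)
x = -14 (x = 2 - ((9 + 0) + 7) = 2 - (9 + 7) = 2 - 1*16 = 2 - 16 = -14)
J(g) = g
((78 + J(2*2)) + (x - l(3, 8)))**2 = ((78 + 2*2) + (-14 - 1*3))**2 = ((78 + 4) + (-14 - 3))**2 = (82 - 17)**2 = 65**2 = 4225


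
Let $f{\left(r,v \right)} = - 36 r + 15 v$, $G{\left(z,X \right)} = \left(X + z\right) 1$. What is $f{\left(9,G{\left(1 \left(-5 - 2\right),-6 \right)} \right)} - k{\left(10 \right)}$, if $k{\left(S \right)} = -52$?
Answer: $-467$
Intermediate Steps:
$G{\left(z,X \right)} = X + z$
$f{\left(9,G{\left(1 \left(-5 - 2\right),-6 \right)} \right)} - k{\left(10 \right)} = \left(\left(-36\right) 9 + 15 \left(-6 + 1 \left(-5 - 2\right)\right)\right) - -52 = \left(-324 + 15 \left(-6 + 1 \left(-7\right)\right)\right) + 52 = \left(-324 + 15 \left(-6 - 7\right)\right) + 52 = \left(-324 + 15 \left(-13\right)\right) + 52 = \left(-324 - 195\right) + 52 = -519 + 52 = -467$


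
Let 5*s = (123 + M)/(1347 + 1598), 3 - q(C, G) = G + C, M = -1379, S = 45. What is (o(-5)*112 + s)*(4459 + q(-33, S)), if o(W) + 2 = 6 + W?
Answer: -293781168/589 ≈ -4.9878e+5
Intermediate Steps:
o(W) = 4 + W (o(W) = -2 + (6 + W) = 4 + W)
q(C, G) = 3 - C - G (q(C, G) = 3 - (G + C) = 3 - (C + G) = 3 + (-C - G) = 3 - C - G)
s = -1256/14725 (s = ((123 - 1379)/(1347 + 1598))/5 = (-1256/2945)/5 = (-1256*1/2945)/5 = (⅕)*(-1256/2945) = -1256/14725 ≈ -0.085297)
(o(-5)*112 + s)*(4459 + q(-33, S)) = ((4 - 5)*112 - 1256/14725)*(4459 + (3 - 1*(-33) - 1*45)) = (-1*112 - 1256/14725)*(4459 + (3 + 33 - 45)) = (-112 - 1256/14725)*(4459 - 9) = -1650456/14725*4450 = -293781168/589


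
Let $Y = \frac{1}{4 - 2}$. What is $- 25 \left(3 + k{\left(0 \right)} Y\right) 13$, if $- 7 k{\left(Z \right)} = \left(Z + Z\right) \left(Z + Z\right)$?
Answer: $-975$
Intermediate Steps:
$k{\left(Z \right)} = - \frac{4 Z^{2}}{7}$ ($k{\left(Z \right)} = - \frac{\left(Z + Z\right) \left(Z + Z\right)}{7} = - \frac{2 Z 2 Z}{7} = - \frac{4 Z^{2}}{7}$)
$Y = \frac{1}{2} \approx 0.5$
$- 25 \left(3 + k{\left(0 \right)} Y\right) 13 = - 25 \left(3 + - \frac{4 \cdot 0^{2}}{7} \cdot \frac{1}{2}\right) 13 = - 25 \left(3 + \left(- \frac{4}{7}\right) 0 \cdot \frac{1}{2}\right) 13 = - 25 \left(3 + 0 \cdot \frac{1}{2}\right) 13 = - 25 \left(3 + 0\right) 13 = \left(-25\right) 3 \cdot 13 = \left(-75\right) 13 = -975$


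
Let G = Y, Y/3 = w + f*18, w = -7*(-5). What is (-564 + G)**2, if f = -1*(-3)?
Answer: 88209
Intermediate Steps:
w = 35
f = 3
Y = 267 (Y = 3*(35 + 3*18) = 3*(35 + 54) = 3*89 = 267)
G = 267
(-564 + G)**2 = (-564 + 267)**2 = (-297)**2 = 88209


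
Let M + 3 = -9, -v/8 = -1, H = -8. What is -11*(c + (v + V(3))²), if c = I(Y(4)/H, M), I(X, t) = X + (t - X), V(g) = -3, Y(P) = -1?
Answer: -143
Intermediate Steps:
v = 8 (v = -8*(-1) = 8)
M = -12 (M = -3 - 9 = -12)
I(X, t) = t
c = -12
-11*(c + (v + V(3))²) = -11*(-12 + (8 - 3)²) = -11*(-12 + 5²) = -11*(-12 + 25) = -11*13 = -143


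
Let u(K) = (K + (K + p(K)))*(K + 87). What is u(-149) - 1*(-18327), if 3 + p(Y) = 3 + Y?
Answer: 46041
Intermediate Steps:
p(Y) = Y (p(Y) = -3 + (3 + Y) = Y)
u(K) = 3*K*(87 + K) (u(K) = (K + (K + K))*(K + 87) = (K + 2*K)*(87 + K) = (3*K)*(87 + K) = 3*K*(87 + K))
u(-149) - 1*(-18327) = 3*(-149)*(87 - 149) - 1*(-18327) = 3*(-149)*(-62) + 18327 = 27714 + 18327 = 46041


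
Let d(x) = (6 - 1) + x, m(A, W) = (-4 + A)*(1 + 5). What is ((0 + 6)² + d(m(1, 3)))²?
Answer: 529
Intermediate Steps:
m(A, W) = -24 + 6*A (m(A, W) = (-4 + A)*6 = -24 + 6*A)
d(x) = 5 + x
((0 + 6)² + d(m(1, 3)))² = ((0 + 6)² + (5 + (-24 + 6*1)))² = (6² + (5 + (-24 + 6)))² = (36 + (5 - 18))² = (36 - 13)² = 23² = 529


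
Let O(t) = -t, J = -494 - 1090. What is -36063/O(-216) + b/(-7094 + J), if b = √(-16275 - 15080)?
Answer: -4007/24 - I*√31355/8678 ≈ -166.96 - 0.020405*I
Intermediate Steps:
J = -1584
b = I*√31355 (b = √(-31355) = I*√31355 ≈ 177.07*I)
-36063/O(-216) + b/(-7094 + J) = -36063/((-1*(-216))) + (I*√31355)/(-7094 - 1584) = -36063/216 + (I*√31355)/(-8678) = -36063*1/216 + (I*√31355)*(-1/8678) = -4007/24 - I*√31355/8678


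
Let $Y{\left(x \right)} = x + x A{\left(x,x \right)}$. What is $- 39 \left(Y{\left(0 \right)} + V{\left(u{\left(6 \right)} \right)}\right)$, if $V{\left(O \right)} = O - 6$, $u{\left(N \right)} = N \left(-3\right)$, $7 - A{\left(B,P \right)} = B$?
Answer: $936$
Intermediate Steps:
$A{\left(B,P \right)} = 7 - B$
$u{\left(N \right)} = - 3 N$
$Y{\left(x \right)} = x + x \left(7 - x\right)$
$V{\left(O \right)} = -6 + O$ ($V{\left(O \right)} = O - 6 = -6 + O$)
$- 39 \left(Y{\left(0 \right)} + V{\left(u{\left(6 \right)} \right)}\right) = - 39 \left(0 \left(8 - 0\right) - 24\right) = - 39 \left(0 \left(8 + 0\right) - 24\right) = - 39 \left(0 \cdot 8 - 24\right) = - 39 \left(0 - 24\right) = \left(-39\right) \left(-24\right) = 936$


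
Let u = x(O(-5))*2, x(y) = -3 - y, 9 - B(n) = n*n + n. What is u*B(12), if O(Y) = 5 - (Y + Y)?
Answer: 5292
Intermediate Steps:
O(Y) = 5 - 2*Y
B(n) = 9 - n - n² (B(n) = 9 - (n*n + n) = 9 - (n² + n) = 9 - (n + n²) = 9 + (-n - n²) = 9 - n - n²)
u = -36 (u = (-3 - (5 - 2*(-5)))*2 = (-3 - (5 + 10))*2 = (-3 - 1*15)*2 = (-3 - 15)*2 = -18*2 = -36)
u*B(12) = -36*(9 - 1*12 - 1*12²) = -36*(9 - 12 - 1*144) = -36*(9 - 12 - 144) = -36*(-147) = 5292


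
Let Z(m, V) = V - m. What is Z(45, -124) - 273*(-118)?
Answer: 32045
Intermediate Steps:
Z(45, -124) - 273*(-118) = (-124 - 1*45) - 273*(-118) = (-124 - 45) - 1*(-32214) = -169 + 32214 = 32045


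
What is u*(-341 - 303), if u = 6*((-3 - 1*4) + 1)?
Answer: 23184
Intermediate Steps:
u = -36 (u = 6*((-3 - 4) + 1) = 6*(-7 + 1) = 6*(-6) = -36)
u*(-341 - 303) = -36*(-341 - 303) = -36*(-644) = 23184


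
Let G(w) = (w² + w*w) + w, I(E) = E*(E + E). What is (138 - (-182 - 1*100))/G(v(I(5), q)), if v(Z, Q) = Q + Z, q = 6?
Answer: 15/226 ≈ 0.066372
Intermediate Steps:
I(E) = 2*E² (I(E) = E*(2*E) = 2*E²)
G(w) = w + 2*w² (G(w) = (w² + w²) + w = 2*w² + w = w + 2*w²)
(138 - (-182 - 1*100))/G(v(I(5), q)) = (138 - (-182 - 1*100))/(((6 + 2*5²)*(1 + 2*(6 + 2*5²)))) = (138 - (-182 - 100))/(((6 + 2*25)*(1 + 2*(6 + 2*25)))) = (138 - 1*(-282))/(((6 + 50)*(1 + 2*(6 + 50)))) = (138 + 282)/((56*(1 + 2*56))) = 420/((56*(1 + 112))) = 420/((56*113)) = 420/6328 = 420*(1/6328) = 15/226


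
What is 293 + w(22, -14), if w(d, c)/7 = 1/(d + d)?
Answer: 12899/44 ≈ 293.16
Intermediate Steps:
w(d, c) = 7/(2*d) (w(d, c) = 7/(d + d) = 7/((2*d)) = 7*(1/(2*d)) = 7/(2*d))
293 + w(22, -14) = 293 + (7/2)/22 = 293 + (7/2)*(1/22) = 293 + 7/44 = 12899/44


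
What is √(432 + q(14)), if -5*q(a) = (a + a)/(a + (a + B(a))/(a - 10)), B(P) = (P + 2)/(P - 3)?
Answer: 2*√416709690/1965 ≈ 20.777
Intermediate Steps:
B(P) = (2 + P)/(-3 + P)
q(a) = -2*a/(5*(a + (a + (2 + a)/(-3 + a))/(-10 + a))) (q(a) = -(a + a)/(5*(a + (a + (2 + a)/(-3 + a))/(a - 10))) = -2*a/(5*(a + (a + (2 + a)/(-3 + a))/(-10 + a))))
√(432 + q(14)) = √(432 - 2*14*(-10 + 14)*(-3 + 14)/(10 + 5*14 + 5*14*(-9 + 14)*(-3 + 14))) = √(432 - 2*14*4*11/(10 + 70 + 5*14*5*11)) = √(432 - 2*14*4*11/(10 + 70 + 3850)) = √(432 - 2*14*4*11/3930) = √(432 - 2*14*1/3930*4*11) = √(432 - 616/1965) = √(848264/1965) = 2*√416709690/1965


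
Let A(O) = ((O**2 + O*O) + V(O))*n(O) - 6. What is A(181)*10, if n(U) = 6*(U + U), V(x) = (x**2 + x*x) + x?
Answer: 2850206940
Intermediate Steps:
V(x) = x + 2*x**2 (V(x) = (x**2 + x**2) + x = 2*x**2 + x = x + 2*x**2)
n(U) = 12*U (n(U) = 6*(2*U) = 12*U)
A(O) = -6 + 12*O*(2*O**2 + O*(1 + 2*O)) (A(O) = ((O**2 + O*O) + O*(1 + 2*O))*(12*O) - 6 = ((O**2 + O**2) + O*(1 + 2*O))*(12*O) - 6 = (2*O**2 + O*(1 + 2*O))*(12*O) - 6 = 12*O*(2*O**2 + O*(1 + 2*O)) - 6 = -6 + 12*O*(2*O**2 + O*(1 + 2*O)))
A(181)*10 = (-6 + 12*181**2 + 48*181**3)*10 = (-6 + 12*32761 + 48*5929741)*10 = (-6 + 393132 + 284627568)*10 = 285020694*10 = 2850206940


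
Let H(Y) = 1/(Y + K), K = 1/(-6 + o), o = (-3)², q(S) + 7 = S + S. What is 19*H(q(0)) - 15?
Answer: -357/20 ≈ -17.850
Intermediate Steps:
q(S) = -7 + 2*S (q(S) = -7 + (S + S) = -7 + 2*S)
o = 9
K = ⅓ (K = 1/(-6 + 9) = 1/3 = ⅓ ≈ 0.33333)
H(Y) = 1/(⅓ + Y) (H(Y) = 1/(Y + ⅓) = 1/(⅓ + Y))
19*H(q(0)) - 15 = 19*(3/(1 + 3*(-7 + 2*0))) - 15 = 19*(3/(1 + 3*(-7 + 0))) - 15 = 19*(3/(1 + 3*(-7))) - 15 = 19*(3/(1 - 21)) - 15 = 19*(3/(-20)) - 15 = 19*(3*(-1/20)) - 15 = 19*(-3/20) - 15 = -57/20 - 15 = -357/20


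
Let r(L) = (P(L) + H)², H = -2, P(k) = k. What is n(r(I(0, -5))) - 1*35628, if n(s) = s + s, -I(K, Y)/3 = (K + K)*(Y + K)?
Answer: -35620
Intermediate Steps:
I(K, Y) = -6*K*(K + Y) (I(K, Y) = -3*(K + K)*(Y + K) = -3*2*K*(K + Y) = -6*K*(K + Y))
r(L) = (-2 + L)² (r(L) = (L - 2)² = (-2 + L)²)
n(s) = 2*s
n(r(I(0, -5))) - 1*35628 = 2*(-2 - 6*0*(0 - 5))² - 1*35628 = 2*(-2 - 6*0*(-5))² - 35628 = 2*(-2 + 0)² - 35628 = 2*(-2)² - 35628 = 2*4 - 35628 = 8 - 35628 = -35620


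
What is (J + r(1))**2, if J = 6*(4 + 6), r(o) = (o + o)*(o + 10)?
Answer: 6724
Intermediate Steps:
r(o) = 2*o*(10 + o) (r(o) = (2*o)*(10 + o) = 2*o*(10 + o))
J = 60 (J = 6*10 = 60)
(J + r(1))**2 = (60 + 2*1*(10 + 1))**2 = (60 + 2*1*11)**2 = (60 + 22)**2 = 82**2 = 6724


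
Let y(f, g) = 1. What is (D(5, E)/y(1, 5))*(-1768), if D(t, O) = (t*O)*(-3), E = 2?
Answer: 53040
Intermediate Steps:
D(t, O) = -3*O*t (D(t, O) = (O*t)*(-3) = -3*O*t)
(D(5, E)/y(1, 5))*(-1768) = (-3*2*5/1)*(-1768) = -30*1*(-1768) = -30*(-1768) = 53040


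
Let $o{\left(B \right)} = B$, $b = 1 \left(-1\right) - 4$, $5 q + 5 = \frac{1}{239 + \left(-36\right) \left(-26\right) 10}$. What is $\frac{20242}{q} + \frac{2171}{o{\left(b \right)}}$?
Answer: $- \frac{2480884462}{119985} \approx -20677.0$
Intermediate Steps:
$q = - \frac{47994}{47995}$ ($q = -1 + \frac{1}{5 \left(239 + \left(-36\right) \left(-26\right) 10\right)} = -1 + \frac{1}{5 \left(239 + 936 \cdot 10\right)} = -1 + \frac{1}{5 \left(239 + 9360\right)} = -1 + \frac{1}{5 \cdot 9599} = -1 + \frac{1}{5} \cdot \frac{1}{9599} = -1 + \frac{1}{47995} = - \frac{47994}{47995} \approx -0.99998$)
$b = -5$ ($b = -1 - 4 = -5$)
$\frac{20242}{q} + \frac{2171}{o{\left(b \right)}} = \frac{20242}{- \frac{47994}{47995}} + \frac{2171}{-5} = 20242 \left(- \frac{47995}{47994}\right) + 2171 \left(- \frac{1}{5}\right) = - \frac{485757395}{23997} - \frac{2171}{5} = - \frac{2480884462}{119985}$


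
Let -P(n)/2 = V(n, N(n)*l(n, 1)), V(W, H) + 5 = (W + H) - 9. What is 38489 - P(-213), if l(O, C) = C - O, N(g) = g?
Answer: -53129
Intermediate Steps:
V(W, H) = -14 + H + W (V(W, H) = -5 + ((W + H) - 9) = -5 + ((H + W) - 9) = -5 + (-9 + H + W) = -14 + H + W)
P(n) = 28 - 2*n - 2*n*(1 - n) (P(n) = -2*(-14 + n*(1 - n) + n) = -2*(-14 + n + n*(1 - n)) = 28 - 2*n - 2*n*(1 - n))
38489 - P(-213) = 38489 - (28 - 2*(-213) + 2*(-213)*(-1 - 213)) = 38489 - (28 + 426 + 2*(-213)*(-214)) = 38489 - (28 + 426 + 91164) = 38489 - 1*91618 = 38489 - 91618 = -53129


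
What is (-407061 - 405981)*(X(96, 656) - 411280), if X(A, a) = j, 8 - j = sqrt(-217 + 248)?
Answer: 334381409424 + 813042*sqrt(31) ≈ 3.3439e+11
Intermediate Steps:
j = 8 - sqrt(31) (j = 8 - sqrt(-217 + 248) = 8 - sqrt(31) ≈ 2.4322)
X(A, a) = 8 - sqrt(31)
(-407061 - 405981)*(X(96, 656) - 411280) = (-407061 - 405981)*((8 - sqrt(31)) - 411280) = -813042*(-411272 - sqrt(31)) = 334381409424 + 813042*sqrt(31)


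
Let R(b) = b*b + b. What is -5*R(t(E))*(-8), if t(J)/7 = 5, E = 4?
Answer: 50400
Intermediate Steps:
t(J) = 35 (t(J) = 7*5 = 35)
R(b) = b + b² (R(b) = b² + b = b + b²)
-5*R(t(E))*(-8) = -175*(1 + 35)*(-8) = -175*36*(-8) = -5*1260*(-8) = -6300*(-8) = 50400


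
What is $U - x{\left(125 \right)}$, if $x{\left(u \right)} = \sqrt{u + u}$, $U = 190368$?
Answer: $190368 - 5 \sqrt{10} \approx 1.9035 \cdot 10^{5}$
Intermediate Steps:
$x{\left(u \right)} = \sqrt{2} \sqrt{u}$ ($x{\left(u \right)} = \sqrt{2 u} = \sqrt{2} \sqrt{u}$)
$U - x{\left(125 \right)} = 190368 - \sqrt{2} \sqrt{125} = 190368 - \sqrt{2} \cdot 5 \sqrt{5} = 190368 - 5 \sqrt{10}$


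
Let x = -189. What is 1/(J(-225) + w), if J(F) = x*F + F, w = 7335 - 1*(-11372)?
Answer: 1/61007 ≈ 1.6392e-5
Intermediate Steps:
w = 18707 (w = 7335 + 11372 = 18707)
J(F) = -188*F (J(F) = -189*F + F = -188*F)
1/(J(-225) + w) = 1/(-188*(-225) + 18707) = 1/(42300 + 18707) = 1/61007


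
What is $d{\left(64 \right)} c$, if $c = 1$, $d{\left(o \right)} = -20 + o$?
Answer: $44$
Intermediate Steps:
$d{\left(64 \right)} c = \left(-20 + 64\right) 1 = 44 \cdot 1 = 44$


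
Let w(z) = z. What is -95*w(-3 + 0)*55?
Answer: 15675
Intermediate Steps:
-95*w(-3 + 0)*55 = -95*(-3 + 0)*55 = -95*(-3)*55 = 285*55 = 15675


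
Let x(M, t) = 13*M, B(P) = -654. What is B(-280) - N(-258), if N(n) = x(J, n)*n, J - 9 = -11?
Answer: -7362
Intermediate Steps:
J = -2 (J = 9 - 11 = -2)
N(n) = -26*n (N(n) = (13*(-2))*n = -26*n)
B(-280) - N(-258) = -654 - (-26)*(-258) = -654 - 1*6708 = -654 - 6708 = -7362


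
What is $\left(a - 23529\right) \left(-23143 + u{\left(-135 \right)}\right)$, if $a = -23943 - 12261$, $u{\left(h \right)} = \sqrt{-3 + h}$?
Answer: $1382400819 - 59733 i \sqrt{138} \approx 1.3824 \cdot 10^{9} - 7.017 \cdot 10^{5} i$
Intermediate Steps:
$a = -36204$ ($a = -23943 - 12261 = -36204$)
$\left(a - 23529\right) \left(-23143 + u{\left(-135 \right)}\right) = \left(-36204 - 23529\right) \left(-23143 + \sqrt{-3 - 135}\right) = - 59733 \left(-23143 + \sqrt{-138}\right) = - 59733 \left(-23143 + i \sqrt{138}\right) = 1382400819 - 59733 i \sqrt{138}$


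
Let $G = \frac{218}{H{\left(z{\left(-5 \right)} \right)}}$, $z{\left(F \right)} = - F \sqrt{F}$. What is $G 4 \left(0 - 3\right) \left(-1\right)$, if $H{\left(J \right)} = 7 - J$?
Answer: $\frac{3052}{29} + \frac{2180 i \sqrt{5}}{29} \approx 105.24 + 168.09 i$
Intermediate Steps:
$z{\left(F \right)} = - F^{\frac{3}{2}}$
$G = \frac{218}{7 - 5 i \sqrt{5}}$ ($G = \frac{218}{7 - - \left(-5\right)^{\frac{3}{2}}} = \frac{218}{7 - - \left(-5\right) i \sqrt{5}} = \frac{218}{7 - 5 i \sqrt{5}} \approx 8.7701 + 14.008 i$)
$G 4 \left(0 - 3\right) \left(-1\right) = \left(\frac{763}{87} + \frac{545 i \sqrt{5}}{87}\right) 4 \left(0 - 3\right) \left(-1\right) = \left(\frac{763}{87} + \frac{545 i \sqrt{5}}{87}\right) 4 \left(-3\right) \left(-1\right) = \left(\frac{763}{87} + \frac{545 i \sqrt{5}}{87}\right) \left(\left(-12\right) \left(-1\right)\right) = \left(\frac{763}{87} + \frac{545 i \sqrt{5}}{87}\right) 12 = \frac{3052}{29} + \frac{2180 i \sqrt{5}}{29}$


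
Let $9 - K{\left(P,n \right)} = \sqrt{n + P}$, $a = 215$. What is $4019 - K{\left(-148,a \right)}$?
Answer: $4010 + \sqrt{67} \approx 4018.2$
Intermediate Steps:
$K{\left(P,n \right)} = 9 - \sqrt{P + n}$ ($K{\left(P,n \right)} = 9 - \sqrt{n + P} = 9 - \sqrt{P + n}$)
$4019 - K{\left(-148,a \right)} = 4019 - \left(9 - \sqrt{-148 + 215}\right) = 4019 - \left(9 - \sqrt{67}\right) = 4010 + \sqrt{67}$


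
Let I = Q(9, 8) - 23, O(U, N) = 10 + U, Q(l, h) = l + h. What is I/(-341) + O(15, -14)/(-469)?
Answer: -5711/159929 ≈ -0.035710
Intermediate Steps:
Q(l, h) = h + l
I = -6 (I = (8 + 9) - 23 = 17 - 23 = -6)
I/(-341) + O(15, -14)/(-469) = -6/(-341) + (10 + 15)/(-469) = -6*(-1/341) + 25*(-1/469) = 6/341 - 25/469 = -5711/159929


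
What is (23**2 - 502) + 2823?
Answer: 2850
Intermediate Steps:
(23**2 - 502) + 2823 = (529 - 502) + 2823 = 27 + 2823 = 2850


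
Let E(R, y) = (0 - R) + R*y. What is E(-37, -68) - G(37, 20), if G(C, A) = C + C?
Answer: 2479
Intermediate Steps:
E(R, y) = -R + R*y
G(C, A) = 2*C
E(-37, -68) - G(37, 20) = -37*(-1 - 68) - 2*37 = -37*(-69) - 1*74 = 2553 - 74 = 2479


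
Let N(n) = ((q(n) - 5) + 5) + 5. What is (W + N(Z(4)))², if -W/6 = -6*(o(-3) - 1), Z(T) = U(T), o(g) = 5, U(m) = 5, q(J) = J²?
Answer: 30276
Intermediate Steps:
Z(T) = 5
N(n) = 5 + n² (N(n) = ((n² - 5) + 5) + 5 = ((-5 + n²) + 5) + 5 = n² + 5 = 5 + n²)
W = 144 (W = -(-36)*(5 - 1) = -(-36)*4 = -6*(-24) = 144)
(W + N(Z(4)))² = (144 + (5 + 5²))² = (144 + (5 + 25))² = (144 + 30)² = 174² = 30276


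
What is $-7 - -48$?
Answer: $41$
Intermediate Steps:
$-7 - -48 = -7 + 48 = 41$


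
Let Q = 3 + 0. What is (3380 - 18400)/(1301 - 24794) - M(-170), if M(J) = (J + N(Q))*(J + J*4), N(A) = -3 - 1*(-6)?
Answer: -3334816330/23493 ≈ -1.4195e+5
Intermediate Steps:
Q = 3
N(A) = 3 (N(A) = -3 + 6 = 3)
M(J) = 5*J*(3 + J) (M(J) = (J + 3)*(J + J*4) = (3 + J)*(J + 4*J) = (3 + J)*(5*J) = 5*J*(3 + J))
(3380 - 18400)/(1301 - 24794) - M(-170) = (3380 - 18400)/(1301 - 24794) - 5*(-170)*(3 - 170) = -15020/(-23493) - 5*(-170)*(-167) = -15020*(-1/23493) - 1*141950 = 15020/23493 - 141950 = -3334816330/23493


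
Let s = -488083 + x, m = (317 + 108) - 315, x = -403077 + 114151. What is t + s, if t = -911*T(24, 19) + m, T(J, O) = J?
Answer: -798763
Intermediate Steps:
x = -288926
m = 110 (m = 425 - 315 = 110)
s = -777009 (s = -488083 - 288926 = -777009)
t = -21754 (t = -911*24 + 110 = -21864 + 110 = -21754)
t + s = -21754 - 777009 = -798763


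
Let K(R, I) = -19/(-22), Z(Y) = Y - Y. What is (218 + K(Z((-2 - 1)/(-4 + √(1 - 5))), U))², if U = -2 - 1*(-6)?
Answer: 23184225/484 ≈ 47901.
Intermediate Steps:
Z(Y) = 0
U = 4 (U = -2 + 6 = 4)
K(R, I) = 19/22 (K(R, I) = -19*(-1/22) = 19/22)
(218 + K(Z((-2 - 1)/(-4 + √(1 - 5))), U))² = (218 + 19/22)² = (4815/22)² = 23184225/484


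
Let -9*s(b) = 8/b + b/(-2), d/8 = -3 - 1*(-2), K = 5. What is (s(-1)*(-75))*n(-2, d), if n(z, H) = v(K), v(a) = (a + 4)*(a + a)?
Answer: -5625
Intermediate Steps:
d = -8 (d = 8*(-3 - 1*(-2)) = 8*(-3 + 2) = 8*(-1) = -8)
v(a) = 2*a*(4 + a) (v(a) = (4 + a)*(2*a) = 2*a*(4 + a))
n(z, H) = 90 (n(z, H) = 2*5*(4 + 5) = 2*5*9 = 90)
s(b) = -8/(9*b) + b/18 (s(b) = -(8/b + b/(-2))/9 = -(8/b + b*(-½))/9 = -(8/b - b/2)/9 = -8/(9*b) + b/18)
(s(-1)*(-75))*n(-2, d) = (((1/18)*(-16 + (-1)²)/(-1))*(-75))*90 = (((1/18)*(-1)*(-16 + 1))*(-75))*90 = (((1/18)*(-1)*(-15))*(-75))*90 = ((⅚)*(-75))*90 = -125/2*90 = -5625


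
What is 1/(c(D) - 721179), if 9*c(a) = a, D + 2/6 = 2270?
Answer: -27/19465024 ≈ -1.3871e-6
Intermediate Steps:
D = 6809/3 (D = -1/3 + 2270 = 6809/3 ≈ 2269.7)
c(a) = a/9
1/(c(D) - 721179) = 1/((1/9)*(6809/3) - 721179) = 1/(6809/27 - 721179) = 1/(-19465024/27) = -27/19465024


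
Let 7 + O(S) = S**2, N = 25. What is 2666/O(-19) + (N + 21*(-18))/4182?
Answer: 1837375/246738 ≈ 7.4467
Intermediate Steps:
O(S) = -7 + S**2
2666/O(-19) + (N + 21*(-18))/4182 = 2666/(-7 + (-19)**2) + (25 + 21*(-18))/4182 = 2666/(-7 + 361) + (25 - 378)*(1/4182) = 2666/354 - 353*1/4182 = 2666*(1/354) - 353/4182 = 1333/177 - 353/4182 = 1837375/246738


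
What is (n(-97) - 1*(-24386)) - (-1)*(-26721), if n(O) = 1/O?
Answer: -226496/97 ≈ -2335.0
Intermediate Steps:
(n(-97) - 1*(-24386)) - (-1)*(-26721) = (1/(-97) - 1*(-24386)) - (-1)*(-26721) = (-1/97 + 24386) - 1*26721 = 2365441/97 - 26721 = -226496/97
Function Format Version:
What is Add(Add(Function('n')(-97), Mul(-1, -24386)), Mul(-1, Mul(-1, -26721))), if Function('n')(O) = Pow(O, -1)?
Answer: Rational(-226496, 97) ≈ -2335.0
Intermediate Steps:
Add(Add(Function('n')(-97), Mul(-1, -24386)), Mul(-1, Mul(-1, -26721))) = Add(Add(Pow(-97, -1), Mul(-1, -24386)), Mul(-1, Mul(-1, -26721))) = Add(Add(Rational(-1, 97), 24386), Mul(-1, 26721)) = Add(Rational(2365441, 97), -26721) = Rational(-226496, 97)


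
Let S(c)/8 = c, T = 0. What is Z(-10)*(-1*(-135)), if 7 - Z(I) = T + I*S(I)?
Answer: -107055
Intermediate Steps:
S(c) = 8*c
Z(I) = 7 - 8*I² (Z(I) = 7 - (0 + I*(8*I)) = 7 - (0 + 8*I²) = 7 - 8*I²)
Z(-10)*(-1*(-135)) = (7 - 8*(-10)²)*(-1*(-135)) = (7 - 8*100)*135 = (7 - 800)*135 = -793*135 = -107055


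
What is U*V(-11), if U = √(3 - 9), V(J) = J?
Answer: -11*I*√6 ≈ -26.944*I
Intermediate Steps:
U = I*√6 (U = √(-6) = I*√6 ≈ 2.4495*I)
U*V(-11) = (I*√6)*(-11) = -11*I*√6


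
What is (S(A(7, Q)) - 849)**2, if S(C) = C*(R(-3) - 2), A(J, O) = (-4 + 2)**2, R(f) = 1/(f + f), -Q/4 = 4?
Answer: 6620329/9 ≈ 7.3559e+5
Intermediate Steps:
Q = -16 (Q = -4*4 = -16)
R(f) = 1/(2*f)
A(J, O) = 4 (A(J, O) = (-2)**2 = 4)
S(C) = -13*C/6 (S(C) = C*((1/2)/(-3) - 2) = C*((1/2)*(-1/3) - 2) = C*(-1/6 - 2) = C*(-13/6) = -13*C/6)
(S(A(7, Q)) - 849)**2 = (-13/6*4 - 849)**2 = (-26/3 - 849)**2 = (-2573/3)**2 = 6620329/9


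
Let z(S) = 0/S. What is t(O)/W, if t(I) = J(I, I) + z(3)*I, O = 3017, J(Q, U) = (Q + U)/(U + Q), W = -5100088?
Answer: -1/5100088 ≈ -1.9608e-7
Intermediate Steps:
J(Q, U) = 1 (J(Q, U) = (Q + U)/(Q + U) = 1)
z(S) = 0
t(I) = 1 (t(I) = 1 + 0*I = 1 + 0 = 1)
t(O)/W = 1/(-5100088) = 1*(-1/5100088) = -1/5100088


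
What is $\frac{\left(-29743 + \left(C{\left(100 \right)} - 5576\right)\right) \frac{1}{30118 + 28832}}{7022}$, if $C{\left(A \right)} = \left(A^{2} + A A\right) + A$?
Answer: $- \frac{1691}{45994100} \approx -3.6766 \cdot 10^{-5}$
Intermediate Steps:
$C{\left(A \right)} = A + 2 A^{2}$ ($C{\left(A \right)} = \left(A^{2} + A^{2}\right) + A = 2 A^{2} + A = A + 2 A^{2}$)
$\frac{\left(-29743 + \left(C{\left(100 \right)} - 5576\right)\right) \frac{1}{30118 + 28832}}{7022} = \frac{\left(-29743 + \left(100 \left(1 + 2 \cdot 100\right) - 5576\right)\right) \frac{1}{30118 + 28832}}{7022} = \frac{-29743 - \left(5576 - 100 \left(1 + 200\right)\right)}{58950} \cdot \frac{1}{7022} = \left(-29743 + \left(100 \cdot 201 - 5576\right)\right) \frac{1}{58950} \cdot \frac{1}{7022} = \left(-29743 + \left(20100 - 5576\right)\right) \frac{1}{58950} \cdot \frac{1}{7022} = \left(-29743 + 14524\right) \frac{1}{58950} \cdot \frac{1}{7022} = \left(-15219\right) \frac{1}{58950} \cdot \frac{1}{7022} = \left(- \frac{1691}{6550}\right) \frac{1}{7022} = - \frac{1691}{45994100}$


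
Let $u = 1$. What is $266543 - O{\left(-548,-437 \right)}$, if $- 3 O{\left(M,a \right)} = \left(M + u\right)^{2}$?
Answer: $\frac{1098838}{3} \approx 3.6628 \cdot 10^{5}$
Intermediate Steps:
$O{\left(M,a \right)} = - \frac{\left(1 + M\right)^{2}}{3}$ ($O{\left(M,a \right)} = - \frac{\left(M + 1\right)^{2}}{3} = - \frac{\left(1 + M\right)^{2}}{3}$)
$266543 - O{\left(-548,-437 \right)} = 266543 - - \frac{\left(1 - 548\right)^{2}}{3} = 266543 - - \frac{\left(-547\right)^{2}}{3} = 266543 - \left(- \frac{1}{3}\right) 299209 = 266543 - - \frac{299209}{3} = 266543 + \frac{299209}{3} = \frac{1098838}{3}$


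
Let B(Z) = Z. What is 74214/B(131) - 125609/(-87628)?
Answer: 343141009/604172 ≈ 567.95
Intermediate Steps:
74214/B(131) - 125609/(-87628) = 74214/131 - 125609/(-87628) = 74214*(1/131) - 125609*(-1/87628) = 74214/131 + 6611/4612 = 343141009/604172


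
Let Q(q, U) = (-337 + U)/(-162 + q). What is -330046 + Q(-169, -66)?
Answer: -109244823/331 ≈ -3.3005e+5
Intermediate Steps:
Q(q, U) = (-337 + U)/(-162 + q)
-330046 + Q(-169, -66) = -330046 + (-337 - 66)/(-162 - 169) = -330046 - 403/(-331) = -330046 - 1/331*(-403) = -330046 + 403/331 = -109244823/331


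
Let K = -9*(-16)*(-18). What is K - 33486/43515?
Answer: -37608122/14505 ≈ -2592.8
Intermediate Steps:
K = -2592 (K = 144*(-18) = -2592)
K - 33486/43515 = -2592 - 33486/43515 = -2592 - 1*11162/14505 = -2592 - 11162/14505 = -37608122/14505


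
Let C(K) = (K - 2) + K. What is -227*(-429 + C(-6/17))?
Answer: 1665953/17 ≈ 97997.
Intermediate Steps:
C(K) = -2 + 2*K (C(K) = (-2 + K) + K = -2 + 2*K)
-227*(-429 + C(-6/17)) = -227*(-429 + (-2 + 2*(-6/17))) = -227*(-429 + (-2 - 12/17)) = -227*(-429 - 46/17) = -227*(-7339/17) = 1665953/17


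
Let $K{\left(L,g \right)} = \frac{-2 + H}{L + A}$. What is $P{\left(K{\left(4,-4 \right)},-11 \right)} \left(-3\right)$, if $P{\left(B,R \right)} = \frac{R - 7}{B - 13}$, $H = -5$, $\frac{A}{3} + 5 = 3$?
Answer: $- \frac{108}{19} \approx -5.6842$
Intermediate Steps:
$A = -6$ ($A = -15 + 3 \cdot 3 = -15 + 9 = -6$)
$K{\left(L,g \right)} = - \frac{7}{-6 + L}$ ($K{\left(L,g \right)} = \frac{-2 - 5}{L - 6} = - \frac{7}{-6 + L}$)
$P{\left(B,R \right)} = \frac{-7 + R}{-13 + B}$
$P{\left(K{\left(4,-4 \right)},-11 \right)} \left(-3\right) = \frac{-7 - 11}{-13 - \frac{7}{-6 + 4}} \left(-3\right) = \frac{1}{-13 - \frac{7}{-2}} \left(-18\right) \left(-3\right) = \frac{1}{-13 - - \frac{7}{2}} \left(-18\right) \left(-3\right) = \frac{1}{-13 + \frac{7}{2}} \left(-18\right) \left(-3\right) = \frac{1}{- \frac{19}{2}} \left(-18\right) \left(-3\right) = \left(- \frac{2}{19}\right) \left(-18\right) \left(-3\right) = \frac{36}{19} \left(-3\right) = - \frac{108}{19}$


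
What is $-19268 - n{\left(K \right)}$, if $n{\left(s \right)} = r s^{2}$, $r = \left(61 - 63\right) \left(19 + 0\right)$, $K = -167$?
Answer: $1040514$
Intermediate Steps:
$r = -38$ ($r = \left(-2\right) 19 = -38$)
$n{\left(s \right)} = - 38 s^{2}$
$-19268 - n{\left(K \right)} = -19268 - - 38 \left(-167\right)^{2} = -19268 - \left(-38\right) 27889 = -19268 - -1059782 = -19268 + 1059782 = 1040514$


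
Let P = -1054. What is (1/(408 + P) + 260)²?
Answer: 28210225681/417316 ≈ 67599.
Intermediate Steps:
(1/(408 + P) + 260)² = (1/(408 - 1054) + 260)² = (1/(-646) + 260)² = (-1/646 + 260)² = (167959/646)² = 28210225681/417316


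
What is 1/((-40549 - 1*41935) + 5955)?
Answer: -1/76529 ≈ -1.3067e-5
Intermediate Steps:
1/((-40549 - 1*41935) + 5955) = 1/((-40549 - 41935) + 5955) = 1/(-82484 + 5955) = 1/(-76529) = -1/76529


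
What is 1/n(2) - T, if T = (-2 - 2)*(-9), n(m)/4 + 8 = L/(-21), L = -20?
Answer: -21333/592 ≈ -36.035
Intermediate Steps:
n(m) = -592/21 (n(m) = -32 + 4*(-20/(-21)) = -32 + 4*(-20*(-1/21)) = -32 + 4*(20/21) = -32 + 80/21 = -592/21)
T = 36 (T = -4*(-9) = 36)
1/n(2) - T = 1/(-592/21) - 1*36 = -21/592 - 36 = -21333/592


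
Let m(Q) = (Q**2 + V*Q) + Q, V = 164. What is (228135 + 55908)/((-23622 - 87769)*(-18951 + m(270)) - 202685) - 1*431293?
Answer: -4732191993202685/10972104794 ≈ -4.3129e+5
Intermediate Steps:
m(Q) = Q**2 + 165*Q (m(Q) = (Q**2 + 164*Q) + Q = Q**2 + 165*Q)
(228135 + 55908)/((-23622 - 87769)*(-18951 + m(270)) - 202685) - 1*431293 = (228135 + 55908)/((-23622 - 87769)*(-18951 + 270*(165 + 270)) - 202685) - 1*431293 = 284043/(-111391*(-18951 + 270*435) - 202685) - 431293 = 284043/(-111391*(-18951 + 117450) - 202685) - 431293 = 284043/(-111391*98499 - 202685) - 431293 = 284043/(-10971902109 - 202685) - 431293 = 284043/(-10972104794) - 431293 = 284043*(-1/10972104794) - 431293 = -284043/10972104794 - 431293 = -4732191993202685/10972104794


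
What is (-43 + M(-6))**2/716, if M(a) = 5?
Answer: 361/179 ≈ 2.0168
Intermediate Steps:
(-43 + M(-6))**2/716 = (-43 + 5)**2/716 = (-38)**2*(1/716) = 1444*(1/716) = 361/179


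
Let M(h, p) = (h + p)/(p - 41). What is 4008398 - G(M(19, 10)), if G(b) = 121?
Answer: 4008277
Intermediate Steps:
M(h, p) = (h + p)/(-41 + p)
4008398 - G(M(19, 10)) = 4008398 - 1*121 = 4008398 - 121 = 4008277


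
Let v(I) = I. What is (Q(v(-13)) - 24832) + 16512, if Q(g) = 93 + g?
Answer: -8240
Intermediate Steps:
(Q(v(-13)) - 24832) + 16512 = ((93 - 13) - 24832) + 16512 = (80 - 24832) + 16512 = -24752 + 16512 = -8240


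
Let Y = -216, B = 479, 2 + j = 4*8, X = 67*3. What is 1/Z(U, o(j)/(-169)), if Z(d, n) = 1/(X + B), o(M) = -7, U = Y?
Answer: 680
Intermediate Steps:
X = 201
j = 30 (j = -2 + 4*8 = -2 + 32 = 30)
U = -216
Z(d, n) = 1/680 (Z(d, n) = 1/(201 + 479) = 1/680)
1/Z(U, o(j)/(-169)) = 1/(1/680) = 680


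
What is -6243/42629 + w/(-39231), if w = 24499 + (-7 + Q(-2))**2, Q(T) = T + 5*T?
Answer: -1304676073/1672378299 ≈ -0.78013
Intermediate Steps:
Q(T) = 6*T
w = 24860 (w = 24499 + (-7 + 6*(-2))**2 = 24499 + (-7 - 12)**2 = 24499 + (-19)**2 = 24499 + 361 = 24860)
-6243/42629 + w/(-39231) = -6243/42629 + 24860/(-39231) = -6243*1/42629 + 24860*(-1/39231) = -6243/42629 - 24860/39231 = -1304676073/1672378299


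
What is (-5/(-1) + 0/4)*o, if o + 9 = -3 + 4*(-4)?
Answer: -140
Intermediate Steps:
o = -28 (o = -9 + (-3 + 4*(-4)) = -9 + (-3 - 16) = -9 - 19 = -28)
(-5/(-1) + 0/4)*o = (-5/(-1) + 0/4)*(-28) = (-5*(-1) + 0*(1/4))*(-28) = (5 + 0)*(-28) = 5*(-28) = -140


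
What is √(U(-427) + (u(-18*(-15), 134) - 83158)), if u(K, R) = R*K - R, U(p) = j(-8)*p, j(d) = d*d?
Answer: 2*I*√18610 ≈ 272.84*I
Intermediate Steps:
j(d) = d²
U(p) = 64*p (U(p) = (-8)²*p = 64*p)
u(K, R) = -R + K*R (u(K, R) = K*R - R = -R + K*R)
√(U(-427) + (u(-18*(-15), 134) - 83158)) = √(64*(-427) + (134*(-1 - 18*(-15)) - 83158)) = √(-27328 + (134*(-1 + 270) - 83158)) = √(-27328 + (134*269 - 83158)) = √(-27328 + (36046 - 83158)) = √(-27328 - 47112) = √(-74440) = 2*I*√18610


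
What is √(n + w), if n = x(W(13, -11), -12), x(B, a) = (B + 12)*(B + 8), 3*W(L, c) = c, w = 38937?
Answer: √350758/3 ≈ 197.42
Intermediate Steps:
W(L, c) = c/3
x(B, a) = (8 + B)*(12 + B) (x(B, a) = (12 + B)*(8 + B) = (8 + B)*(12 + B))
n = 325/9 (n = 96 + ((⅓)*(-11))² + 20*((⅓)*(-11)) = 96 + (-11/3)² + 20*(-11/3) = 96 + 121/9 - 220/3 = 325/9 ≈ 36.111)
√(n + w) = √(325/9 + 38937) = √(350758/9) = √350758/3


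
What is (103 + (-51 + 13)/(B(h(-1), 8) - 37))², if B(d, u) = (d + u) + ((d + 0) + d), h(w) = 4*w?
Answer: 18156121/1681 ≈ 10801.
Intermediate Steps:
B(d, u) = u + 3*d (B(d, u) = (d + u) + (d + d) = (d + u) + 2*d = u + 3*d)
(103 + (-51 + 13)/(B(h(-1), 8) - 37))² = (103 + (-51 + 13)/((8 + 3*(4*(-1))) - 37))² = (103 - 38/((8 + 3*(-4)) - 37))² = (103 - 38/((8 - 12) - 37))² = (103 - 38/(-4 - 37))² = (103 - 38/(-41))² = (103 - 38*(-1/41))² = (103 + 38/41)² = (4261/41)² = 18156121/1681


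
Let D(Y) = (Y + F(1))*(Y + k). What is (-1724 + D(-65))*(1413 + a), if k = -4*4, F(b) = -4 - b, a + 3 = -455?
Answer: 3768430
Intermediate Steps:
a = -458 (a = -3 - 455 = -458)
k = -16
D(Y) = (-16 + Y)*(-5 + Y) (D(Y) = (Y + (-4 - 1*1))*(Y - 16) = (Y + (-4 - 1))*(-16 + Y) = (Y - 5)*(-16 + Y) = (-5 + Y)*(-16 + Y) = (-16 + Y)*(-5 + Y))
(-1724 + D(-65))*(1413 + a) = (-1724 + (80 + (-65)² - 21*(-65)))*(1413 - 458) = (-1724 + (80 + 4225 + 1365))*955 = (-1724 + 5670)*955 = 3946*955 = 3768430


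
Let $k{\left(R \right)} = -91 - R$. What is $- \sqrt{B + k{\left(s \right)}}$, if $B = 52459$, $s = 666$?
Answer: $- \sqrt{51702} \approx -227.38$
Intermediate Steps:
$- \sqrt{B + k{\left(s \right)}} = - \sqrt{52459 - 757} = - \sqrt{51702}$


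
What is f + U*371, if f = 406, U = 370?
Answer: 137676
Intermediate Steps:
f + U*371 = 406 + 370*371 = 406 + 137270 = 137676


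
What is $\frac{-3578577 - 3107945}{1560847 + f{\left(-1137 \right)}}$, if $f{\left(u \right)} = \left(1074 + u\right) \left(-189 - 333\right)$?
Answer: $- \frac{6686522}{1593733} \approx -4.1955$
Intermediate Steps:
$f{\left(u \right)} = -560628 - 522 u$ ($f{\left(u \right)} = \left(1074 + u\right) \left(-522\right) = -560628 - 522 u$)
$\frac{-3578577 - 3107945}{1560847 + f{\left(-1137 \right)}} = \frac{-3578577 - 3107945}{1560847 - -32886} = - \frac{6686522}{1560847 + \left(-560628 + 593514\right)} = - \frac{6686522}{1560847 + 32886} = - \frac{6686522}{1593733}$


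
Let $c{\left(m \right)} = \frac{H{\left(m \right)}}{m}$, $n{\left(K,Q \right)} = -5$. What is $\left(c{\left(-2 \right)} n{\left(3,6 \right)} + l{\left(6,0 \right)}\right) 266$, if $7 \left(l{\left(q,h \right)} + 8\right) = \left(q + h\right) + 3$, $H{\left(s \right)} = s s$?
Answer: $874$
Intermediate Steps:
$H{\left(s \right)} = s^{2}$
$c{\left(m \right)} = m$ ($c{\left(m \right)} = \frac{m^{2}}{m} = m$)
$l{\left(q,h \right)} = - \frac{53}{7} + \frac{h}{7} + \frac{q}{7}$ ($l{\left(q,h \right)} = -8 + \frac{\left(q + h\right) + 3}{7} = -8 + \frac{\left(h + q\right) + 3}{7} = -8 + \frac{3 + h + q}{7} = -8 + \left(\frac{3}{7} + \frac{h}{7} + \frac{q}{7}\right) = - \frac{53}{7} + \frac{h}{7} + \frac{q}{7}$)
$\left(c{\left(-2 \right)} n{\left(3,6 \right)} + l{\left(6,0 \right)}\right) 266 = \left(\left(-2\right) \left(-5\right) + \left(- \frac{53}{7} + \frac{1}{7} \cdot 0 + \frac{1}{7} \cdot 6\right)\right) 266 = \left(10 + \left(- \frac{53}{7} + 0 + \frac{6}{7}\right)\right) 266 = \left(10 - \frac{47}{7}\right) 266 = \frac{23}{7} \cdot 266 = 874$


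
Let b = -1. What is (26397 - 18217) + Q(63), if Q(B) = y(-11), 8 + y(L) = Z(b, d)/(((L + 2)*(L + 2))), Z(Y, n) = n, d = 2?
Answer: 661934/81 ≈ 8172.0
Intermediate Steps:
y(L) = -8 + 2/(2 + L)² (y(L) = -8 + 2/(((L + 2)*(L + 2))) = -8 + 2/(((2 + L)*(2 + L))) = -8 + 2/((2 + L)²) = -8 + 2/(2 + L)²)
Q(B) = -646/81 (Q(B) = -8 + 2/(2 - 11)² = -8 + 2/(-9)² = -8 + 2*(1/81) = -8 + 2/81 = -646/81)
(26397 - 18217) + Q(63) = (26397 - 18217) - 646/81 = 8180 - 646/81 = 661934/81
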